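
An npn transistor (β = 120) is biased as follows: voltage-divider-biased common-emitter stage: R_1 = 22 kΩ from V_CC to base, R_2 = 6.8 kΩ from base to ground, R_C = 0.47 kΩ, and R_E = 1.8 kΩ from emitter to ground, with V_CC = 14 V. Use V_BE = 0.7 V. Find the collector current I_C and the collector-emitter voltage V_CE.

I_C ≈ 1.4 mA, V_CE ≈ 11 V

Thevenize the base divider: V_Th = V_CC·R_2/(R_1+R_2) = 14×6.8/28.8 = 3.31 V, R_Th = R_1‖R_2 = 5.19 kΩ.
Base-emitter loop: V_Th = I_B·R_Th + V_BE + (β+1)I_B·R_E, so I_B = (3.31 − 0.7) / (5.19 + 121×1.8) = 0.0117 mA.
I_C = β·I_B = 120×0.0117 = 1.4 mA, and I_E = (β+1)I_B = 1.41 mA.
V_CE = V_CC − I_C·R_C − I_E·R_E = 14 − 1.4×0.47 − 1.41×1.8 = 10.8 V.
V_CE = 10.8 V > 0.2 V confirms active-region operation.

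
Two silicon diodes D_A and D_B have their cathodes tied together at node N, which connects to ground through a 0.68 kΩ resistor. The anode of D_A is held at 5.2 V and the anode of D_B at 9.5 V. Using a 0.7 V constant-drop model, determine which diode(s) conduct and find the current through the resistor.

Only D_B conducts; I_R ≈ 13 mA

Assume both conduct. Then node N would need to be at both 5.2−0.7 = 4.5 V and 9.5−0.7 = 8.8 V, which is impossible.
Assume only D_B conducts: V_N = 9.5 − 0.7 = 8.8 V, so I_R = 8.8/0.68 = 12.9 mA.
Check D_A: its anode-to-cathode voltage is 5.2 − 8.8 = -3.6 V < 0.7 V, so it is off. The assumption is consistent.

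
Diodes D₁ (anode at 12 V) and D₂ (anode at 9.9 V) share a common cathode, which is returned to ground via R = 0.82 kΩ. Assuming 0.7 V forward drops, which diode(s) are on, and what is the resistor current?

Assume both conduct. Then node N would need to be at both 12−0.7 = 11.3 V and 9.9−0.7 = 9.2 V, which is impossible.
Assume only D₁ conducts: V_N = 12 − 0.7 = 11.3 V, so I_R = 11.3/0.82 = 13.8 mA.
Check D₂: its anode-to-cathode voltage is 9.9 − 11.3 = -1.4 V < 0.7 V, so it is off. The assumption is consistent.

Only D₁ conducts; I_R ≈ 14 mA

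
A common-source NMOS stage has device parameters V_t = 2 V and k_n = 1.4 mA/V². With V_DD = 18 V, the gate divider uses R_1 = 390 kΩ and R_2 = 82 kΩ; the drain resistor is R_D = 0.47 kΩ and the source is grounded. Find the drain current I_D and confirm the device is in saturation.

I_D ≈ 0.89 mA

V_G = V_DD·R_2/(R_1+R_2) = 18×82/472 = 3.13 V. With the source grounded, V_GS = V_G = 3.13 V.
Assume saturation: I_D = (k_n/2)(V_GS − V_t)² = (1.4/2)×(3.13 − 2)² = 0.7×1.13² = 0.889 mA.
V_DS = V_DD − I_D·R_D = 18 − 0.889×0.47 = 17.6 V.
Saturation requires V_DS ≥ V_GS − V_t = 1.13 V; 17.6 ≥ 1.13 ✓.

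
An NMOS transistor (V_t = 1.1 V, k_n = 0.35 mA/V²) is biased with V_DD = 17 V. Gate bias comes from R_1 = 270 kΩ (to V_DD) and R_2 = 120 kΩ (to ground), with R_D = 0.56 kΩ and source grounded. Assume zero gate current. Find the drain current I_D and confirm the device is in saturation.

V_G = V_DD·R_2/(R_1+R_2) = 17×120/390 = 5.23 V. With the source grounded, V_GS = V_G = 5.23 V.
Assume saturation: I_D = (k_n/2)(V_GS − V_t)² = (0.35/2)×(5.23 − 1.1)² = 0.175×4.13² = 2.99 mA.
V_DS = V_DD − I_D·R_D = 17 − 2.99×0.56 = 15.3 V.
Saturation requires V_DS ≥ V_GS − V_t = 4.13 V; 15.3 ≥ 4.13 ✓.

I_D ≈ 3 mA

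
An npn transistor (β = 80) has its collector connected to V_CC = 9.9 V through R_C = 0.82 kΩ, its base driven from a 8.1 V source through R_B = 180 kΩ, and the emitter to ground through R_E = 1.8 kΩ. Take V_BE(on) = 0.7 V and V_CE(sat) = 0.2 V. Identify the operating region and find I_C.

Assume active. Base-emitter loop: I_B = (V_BB − V_BE)/(R_B + (β+1)R_E) = (8.1 − 0.7)/(180 + 81×1.8) = 0.0227 mA.
I_C = β·I_B = 80×0.0227 = 1.82 mA.
V_CE = V_CC − I_C·R_C − I_E·R_E = 9.9 − 1.82×0.82 − 1.84×1.8 = 5.1 V > V_CE(sat), so the active-region assumption holds.

active; I_C ≈ 1.8 mA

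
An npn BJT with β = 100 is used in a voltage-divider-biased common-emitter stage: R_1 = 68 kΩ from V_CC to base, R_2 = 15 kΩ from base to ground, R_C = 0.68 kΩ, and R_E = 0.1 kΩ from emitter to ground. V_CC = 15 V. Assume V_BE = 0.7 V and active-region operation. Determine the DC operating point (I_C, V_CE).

Thevenize the base divider: V_Th = V_CC·R_2/(R_1+R_2) = 15×15/83 = 2.71 V, R_Th = R_1‖R_2 = 12.3 kΩ.
Base-emitter loop: V_Th = I_B·R_Th + V_BE + (β+1)I_B·R_E, so I_B = (2.71 − 0.7) / (12.3 + 101×0.1) = 0.0898 mA.
I_C = β·I_B = 100×0.0898 = 8.98 mA, and I_E = (β+1)I_B = 9.07 mA.
V_CE = V_CC − I_C·R_C − I_E·R_E = 15 − 8.98×0.68 − 9.07×0.1 = 7.99 V.
V_CE = 7.99 V > 0.2 V confirms active-region operation.

I_C ≈ 9 mA, V_CE ≈ 8 V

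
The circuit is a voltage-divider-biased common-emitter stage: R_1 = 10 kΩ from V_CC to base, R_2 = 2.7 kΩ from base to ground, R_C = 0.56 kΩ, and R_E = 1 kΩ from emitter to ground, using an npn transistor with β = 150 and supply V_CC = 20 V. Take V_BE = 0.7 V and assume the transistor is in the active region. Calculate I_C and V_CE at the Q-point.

Thevenize the base divider: V_Th = V_CC·R_2/(R_1+R_2) = 20×2.7/12.7 = 4.25 V, R_Th = R_1‖R_2 = 2.13 kΩ.
Base-emitter loop: V_Th = I_B·R_Th + V_BE + (β+1)I_B·R_E, so I_B = (4.25 − 0.7) / (2.13 + 151×1) = 0.0232 mA.
I_C = β·I_B = 150×0.0232 = 3.48 mA, and I_E = (β+1)I_B = 3.5 mA.
V_CE = V_CC − I_C·R_C − I_E·R_E = 20 − 3.48×0.56 − 3.5×1 = 14.5 V.
V_CE = 14.5 V > 0.2 V confirms active-region operation.

I_C ≈ 3.5 mA, V_CE ≈ 15 V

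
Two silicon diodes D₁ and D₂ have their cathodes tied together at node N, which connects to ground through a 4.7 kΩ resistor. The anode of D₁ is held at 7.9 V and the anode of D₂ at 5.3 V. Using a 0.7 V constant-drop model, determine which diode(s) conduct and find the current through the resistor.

Assume both conduct. Then node N would need to be at both 7.9−0.7 = 7.2 V and 5.3−0.7 = 4.6 V, which is impossible.
Assume only D₁ conducts: V_N = 7.9 − 0.7 = 7.2 V, so I_R = 7.2/4.7 = 1.53 mA.
Check D₂: its anode-to-cathode voltage is 5.3 − 7.2 = -1.9 V < 0.7 V, so it is off. The assumption is consistent.

Only D₁ conducts; I_R ≈ 1.5 mA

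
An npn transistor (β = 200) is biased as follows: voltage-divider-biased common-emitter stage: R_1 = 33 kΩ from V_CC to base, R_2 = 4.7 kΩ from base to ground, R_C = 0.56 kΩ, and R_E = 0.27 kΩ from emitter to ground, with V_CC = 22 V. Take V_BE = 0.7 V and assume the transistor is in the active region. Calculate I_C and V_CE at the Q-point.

Thevenize the base divider: V_Th = V_CC·R_2/(R_1+R_2) = 22×4.7/37.7 = 2.74 V, R_Th = R_1‖R_2 = 4.11 kΩ.
Base-emitter loop: V_Th = I_B·R_Th + V_BE + (β+1)I_B·R_E, so I_B = (2.74 − 0.7) / (4.11 + 201×0.27) = 0.035 mA.
I_C = β·I_B = 200×0.035 = 7 mA, and I_E = (β+1)I_B = 7.03 mA.
V_CE = V_CC − I_C·R_C − I_E·R_E = 22 − 7×0.56 − 7.03×0.27 = 16.2 V.
V_CE = 16.2 V > 0.2 V confirms active-region operation.

I_C ≈ 7 mA, V_CE ≈ 16 V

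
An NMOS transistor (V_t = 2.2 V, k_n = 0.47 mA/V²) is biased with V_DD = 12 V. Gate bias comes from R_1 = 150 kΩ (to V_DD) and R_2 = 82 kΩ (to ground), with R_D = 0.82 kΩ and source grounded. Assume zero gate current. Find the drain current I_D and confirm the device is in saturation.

V_G = V_DD·R_2/(R_1+R_2) = 12×82/232 = 4.24 V. With the source grounded, V_GS = V_G = 4.24 V.
Assume saturation: I_D = (k_n/2)(V_GS − V_t)² = (0.47/2)×(4.24 − 2.2)² = 0.235×2.04² = 0.979 mA.
V_DS = V_DD − I_D·R_D = 12 − 0.979×0.82 = 11.2 V.
Saturation requires V_DS ≥ V_GS − V_t = 2.04 V; 11.2 ≥ 2.04 ✓.

I_D ≈ 0.98 mA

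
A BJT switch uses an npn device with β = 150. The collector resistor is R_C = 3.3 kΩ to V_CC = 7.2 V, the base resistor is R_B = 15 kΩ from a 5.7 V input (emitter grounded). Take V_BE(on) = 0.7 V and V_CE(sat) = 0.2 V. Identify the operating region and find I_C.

saturation; I_C ≈ 2.1 mA

Assume active: I_B = (5.7 − 0.7)/15 = 0.333 mA, giving I_C = β·I_B = 50 mA.
But then V_CE = 7.2 − 50×3.3 = -158 V < V_CE(sat) = 0.2 V — impossible in the active region.
So the transistor is saturated. With V_CE = 0.2 V, I_C = (V_CC − 0.2)/R_C = 7/3.3 = 2.12 mA.
Check: β·I_B = 50 mA > I_C = 2.12 mA, confirming saturation.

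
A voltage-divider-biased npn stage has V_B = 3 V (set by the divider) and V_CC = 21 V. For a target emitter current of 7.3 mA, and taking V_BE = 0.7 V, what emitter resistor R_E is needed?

V_E = V_B − V_BE = 3 − 0.7 = 2.3 V.
R_E = V_E / I_E = 2.3 / 7.3 = 0.315 kΩ.

R_E ≈ 0.32 kΩ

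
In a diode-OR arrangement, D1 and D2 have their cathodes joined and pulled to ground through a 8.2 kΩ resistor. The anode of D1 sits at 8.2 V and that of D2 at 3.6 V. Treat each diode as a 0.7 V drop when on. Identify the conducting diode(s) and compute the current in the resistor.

Assume both conduct. Then node N would need to be at both 8.2−0.7 = 7.5 V and 3.6−0.7 = 2.9 V, which is impossible.
Assume only D1 conducts: V_N = 8.2 − 0.7 = 7.5 V, so I_R = 7.5/8.2 = 0.915 mA.
Check D2: its anode-to-cathode voltage is 3.6 − 7.5 = -3.9 V < 0.7 V, so it is off. The assumption is consistent.

Only D1 conducts; I_R ≈ 0.91 mA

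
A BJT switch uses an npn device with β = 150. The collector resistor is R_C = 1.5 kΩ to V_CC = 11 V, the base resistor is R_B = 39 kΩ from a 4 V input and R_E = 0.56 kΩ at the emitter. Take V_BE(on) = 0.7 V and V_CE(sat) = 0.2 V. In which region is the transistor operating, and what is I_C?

active; I_C ≈ 4 mA

Assume active. Base-emitter loop: I_B = (V_BB − V_BE)/(R_B + (β+1)R_E) = (4 − 0.7)/(39 + 151×0.56) = 0.0267 mA.
I_C = β·I_B = 150×0.0267 = 4.01 mA.
V_CE = V_CC − I_C·R_C − I_E·R_E = 11 − 4.01×1.5 − 4.03×0.56 = 2.73 V > V_CE(sat), so the active-region assumption holds.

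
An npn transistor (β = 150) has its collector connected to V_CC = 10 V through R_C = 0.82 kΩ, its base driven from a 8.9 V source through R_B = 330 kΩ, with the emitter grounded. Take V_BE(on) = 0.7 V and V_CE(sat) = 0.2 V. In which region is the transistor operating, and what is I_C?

active; I_C ≈ 3.7 mA

Assume active. Base-emitter loop: I_B = (V_BB − V_BE)/R_B = (8.9 − 0.7)/330 = 0.0248 mA.
I_C = β·I_B = 150×0.0248 = 3.73 mA.
V_CE = V_CC − I_C·R_C = 10 − 3.73×0.82 = 6.94 V > V_CE(sat), so the active-region assumption holds.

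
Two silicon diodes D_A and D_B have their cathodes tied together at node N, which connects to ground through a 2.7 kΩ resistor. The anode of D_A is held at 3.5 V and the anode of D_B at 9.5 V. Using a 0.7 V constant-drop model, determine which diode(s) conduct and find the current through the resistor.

Only D_B conducts; I_R ≈ 3.3 mA

Assume both conduct. Then node N would need to be at both 3.5−0.7 = 2.8 V and 9.5−0.7 = 8.8 V, which is impossible.
Assume only D_B conducts: V_N = 9.5 − 0.7 = 8.8 V, so I_R = 8.8/2.7 = 3.26 mA.
Check D_A: its anode-to-cathode voltage is 3.5 − 8.8 = -5.3 V < 0.7 V, so it is off. The assumption is consistent.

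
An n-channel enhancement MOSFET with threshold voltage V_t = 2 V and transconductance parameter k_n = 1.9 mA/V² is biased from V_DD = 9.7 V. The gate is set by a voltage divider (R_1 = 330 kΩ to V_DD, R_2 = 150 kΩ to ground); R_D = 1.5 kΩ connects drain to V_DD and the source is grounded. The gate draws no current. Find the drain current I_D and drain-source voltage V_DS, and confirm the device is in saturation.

V_G = V_DD·R_2/(R_1+R_2) = 9.7×150/480 = 3.03 V. With the source grounded, V_GS = V_G = 3.03 V.
Assume saturation: I_D = (k_n/2)(V_GS − V_t)² = (1.9/2)×(3.03 − 2)² = 0.95×1.03² = 1.01 mA.
V_DS = V_DD − I_D·R_D = 9.7 − 1.01×1.5 = 8.18 V.
Saturation requires V_DS ≥ V_GS − V_t = 1.03 V; 8.18 ≥ 1.03 ✓.

I_D ≈ 1 mA, V_DS ≈ 8.2 V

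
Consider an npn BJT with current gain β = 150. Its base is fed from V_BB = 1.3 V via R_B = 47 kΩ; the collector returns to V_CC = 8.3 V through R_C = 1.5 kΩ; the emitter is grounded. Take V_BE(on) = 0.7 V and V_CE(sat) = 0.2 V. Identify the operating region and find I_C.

Assume active. Base-emitter loop: I_B = (V_BB − V_BE)/R_B = (1.3 − 0.7)/47 = 0.0128 mA.
I_C = β·I_B = 150×0.0128 = 1.91 mA.
V_CE = V_CC − I_C·R_C = 8.3 − 1.91×1.5 = 5.43 V > V_CE(sat), so the active-region assumption holds.

active; I_C ≈ 1.9 mA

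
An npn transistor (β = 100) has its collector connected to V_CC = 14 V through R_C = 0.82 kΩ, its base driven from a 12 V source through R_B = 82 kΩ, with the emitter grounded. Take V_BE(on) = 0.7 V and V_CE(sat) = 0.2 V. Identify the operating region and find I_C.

Assume active. Base-emitter loop: I_B = (V_BB − V_BE)/R_B = (12 − 0.7)/82 = 0.138 mA.
I_C = β·I_B = 100×0.138 = 13.8 mA.
V_CE = V_CC − I_C·R_C = 14 − 13.8×0.82 = 2.7 V > V_CE(sat), so the active-region assumption holds.

active; I_C ≈ 14 mA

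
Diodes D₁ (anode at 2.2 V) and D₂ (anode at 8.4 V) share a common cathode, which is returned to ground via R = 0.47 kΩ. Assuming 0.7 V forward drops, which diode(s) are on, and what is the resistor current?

Only D₂ conducts; I_R ≈ 16 mA

Assume both conduct. Then node N would need to be at both 2.2−0.7 = 1.5 V and 8.4−0.7 = 7.7 V, which is impossible.
Assume only D₂ conducts: V_N = 8.4 − 0.7 = 7.7 V, so I_R = 7.7/0.47 = 16.4 mA.
Check D₁: its anode-to-cathode voltage is 2.2 − 7.7 = -5.5 V < 0.7 V, so it is off. The assumption is consistent.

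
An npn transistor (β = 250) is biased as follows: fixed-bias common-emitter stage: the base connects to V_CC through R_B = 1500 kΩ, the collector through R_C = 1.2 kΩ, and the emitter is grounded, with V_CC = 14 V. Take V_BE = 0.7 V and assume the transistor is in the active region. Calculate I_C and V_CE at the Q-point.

I_C ≈ 2.2 mA, V_CE ≈ 11 V

Base loop: V_CC = I_B·R_B + V_BE, so I_B = (14 − 0.7)/1500 kΩ = 0.00887 mA.
In the active region I_C = β·I_B = 250 × 0.00887 = 2.22 mA.
Collector loop: V_CE = V_CC − I_C·R_C = 14 − 2.22×1.2 = 11.3 V.
Since V_CE = 11.3 V > V_CE(sat) ≈ 0.2 V, the transistor is in the active region as assumed.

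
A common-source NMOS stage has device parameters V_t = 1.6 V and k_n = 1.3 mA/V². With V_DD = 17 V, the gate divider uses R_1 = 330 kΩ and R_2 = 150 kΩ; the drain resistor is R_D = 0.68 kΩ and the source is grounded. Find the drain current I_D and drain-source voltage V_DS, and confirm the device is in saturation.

V_G = V_DD·R_2/(R_1+R_2) = 17×150/480 = 5.31 V. With the source grounded, V_GS = V_G = 5.31 V.
Assume saturation: I_D = (k_n/2)(V_GS − V_t)² = (1.3/2)×(5.31 − 1.6)² = 0.65×3.71² = 8.96 mA.
V_DS = V_DD − I_D·R_D = 17 − 8.96×0.68 = 10.9 V.
Saturation requires V_DS ≥ V_GS − V_t = 3.71 V; 10.9 ≥ 3.71 ✓.

I_D ≈ 9 mA, V_DS ≈ 11 V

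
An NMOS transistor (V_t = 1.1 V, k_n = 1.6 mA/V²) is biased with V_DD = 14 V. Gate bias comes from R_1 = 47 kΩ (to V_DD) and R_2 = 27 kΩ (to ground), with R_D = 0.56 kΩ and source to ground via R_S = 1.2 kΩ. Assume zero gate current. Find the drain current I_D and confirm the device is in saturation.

I_D ≈ 2 mA

V_G = V_DD·R_2/(R_1+R_2) = 14×27/74 = 5.11 V.
Assume saturation: I_D = (k_n/2)(V_GS − V_t)² with V_GS = V_G − I_D·R_S = 5.11 − 1.2·I_D.
Substituting gives 1.15·I_D² − 8.7·I_D + 12.9 = 0, with roots I_D = 2.02 or 5.53 mA.
The root I_D = 5.53 mA gives V_GS = -1.53 V ≤ V_t, so take I_D = 2.02 mA.
Then V_GS = 2.69 V and V_DS = V_DD − I_D(R_D+R_S) = 14 − 2.02×1.76 = 10.5 V.
Saturation requires V_DS ≥ V_GS − V_t = 1.59 V; 10.5 ≥ 1.59 ✓.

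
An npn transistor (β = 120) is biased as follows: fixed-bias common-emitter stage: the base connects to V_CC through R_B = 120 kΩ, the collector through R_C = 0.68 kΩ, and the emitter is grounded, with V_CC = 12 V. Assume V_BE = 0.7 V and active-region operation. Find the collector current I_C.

I_C ≈ 11 mA

Base loop: V_CC = I_B·R_B + V_BE, so I_B = (12 − 0.7)/120 kΩ = 0.0942 mA.
In the active region I_C = β·I_B = 120 × 0.0942 = 11.3 mA.
Collector loop: V_CE = V_CC − I_C·R_C = 12 − 11.3×0.68 = 4.32 V.
Since V_CE = 4.32 V > V_CE(sat) ≈ 0.2 V, the transistor is in the active region as assumed.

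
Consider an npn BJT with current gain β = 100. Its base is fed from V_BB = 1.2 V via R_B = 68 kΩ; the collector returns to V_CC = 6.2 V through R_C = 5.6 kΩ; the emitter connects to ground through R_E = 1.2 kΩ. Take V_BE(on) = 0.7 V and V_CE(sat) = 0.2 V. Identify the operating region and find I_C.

Assume active. Base-emitter loop: I_B = (V_BB − V_BE)/(R_B + (β+1)R_E) = (1.2 − 0.7)/(68 + 101×1.2) = 0.00264 mA.
I_C = β·I_B = 100×0.00264 = 0.264 mA.
V_CE = V_CC − I_C·R_C − I_E·R_E = 6.2 − 0.264×5.6 − 0.267×1.2 = 4.4 V > V_CE(sat), so the active-region assumption holds.

active; I_C ≈ 0.26 mA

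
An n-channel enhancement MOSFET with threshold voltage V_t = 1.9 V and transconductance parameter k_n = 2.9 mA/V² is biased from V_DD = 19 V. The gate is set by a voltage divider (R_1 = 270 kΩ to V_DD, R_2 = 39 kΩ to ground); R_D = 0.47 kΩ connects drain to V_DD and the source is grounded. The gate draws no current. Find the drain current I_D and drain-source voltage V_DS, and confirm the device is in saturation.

I_D ≈ 0.36 mA, V_DS ≈ 19 V

V_G = V_DD·R_2/(R_1+R_2) = 19×39/309 = 2.4 V. With the source grounded, V_GS = V_G = 2.4 V.
Assume saturation: I_D = (k_n/2)(V_GS − V_t)² = (2.9/2)×(2.4 − 1.9)² = 1.45×0.498² = 0.36 mA.
V_DS = V_DD − I_D·R_D = 19 − 0.36×0.47 = 18.8 V.
Saturation requires V_DS ≥ V_GS − V_t = 0.498 V; 18.8 ≥ 0.498 ✓.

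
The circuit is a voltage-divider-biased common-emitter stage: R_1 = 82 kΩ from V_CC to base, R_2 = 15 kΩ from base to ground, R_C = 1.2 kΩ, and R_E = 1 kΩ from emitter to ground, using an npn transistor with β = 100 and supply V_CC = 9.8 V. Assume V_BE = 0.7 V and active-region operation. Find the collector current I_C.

Thevenize the base divider: V_Th = V_CC·R_2/(R_1+R_2) = 9.8×15/97 = 1.52 V, R_Th = R_1‖R_2 = 12.7 kΩ.
Base-emitter loop: V_Th = I_B·R_Th + V_BE + (β+1)I_B·R_E, so I_B = (1.52 − 0.7) / (12.7 + 101×1) = 0.00717 mA.
I_C = β·I_B = 100×0.00717 = 0.717 mA, and I_E = (β+1)I_B = 0.725 mA.
V_CE = V_CC − I_C·R_C − I_E·R_E = 9.8 − 0.717×1.2 − 0.725×1 = 8.21 V.
V_CE = 8.21 V > 0.2 V confirms active-region operation.

I_C ≈ 0.72 mA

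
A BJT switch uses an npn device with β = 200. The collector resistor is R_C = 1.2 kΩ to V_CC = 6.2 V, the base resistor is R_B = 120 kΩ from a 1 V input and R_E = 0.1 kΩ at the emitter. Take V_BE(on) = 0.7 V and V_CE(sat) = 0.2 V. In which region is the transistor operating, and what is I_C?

Assume active. Base-emitter loop: I_B = (V_BB − V_BE)/(R_B + (β+1)R_E) = (1 − 0.7)/(120 + 201×0.1) = 0.00214 mA.
I_C = β·I_B = 200×0.00214 = 0.428 mA.
V_CE = V_CC − I_C·R_C − I_E·R_E = 6.2 − 0.428×1.2 − 0.43×0.1 = 5.64 V > V_CE(sat), so the active-region assumption holds.

active; I_C ≈ 0.43 mA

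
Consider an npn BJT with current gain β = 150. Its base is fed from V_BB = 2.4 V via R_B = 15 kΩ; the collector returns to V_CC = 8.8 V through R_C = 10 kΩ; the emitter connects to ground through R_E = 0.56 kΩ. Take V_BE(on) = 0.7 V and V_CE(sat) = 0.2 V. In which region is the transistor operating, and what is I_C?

saturation; I_C ≈ 0.81 mA

Assume active: I_B = (2.4 − 0.7)/(15 + 151×0.56) = 0.0171 mA, I_C = β·I_B = 2.56 mA.
Then V_CE = 8.8 − 2.56×10 − 2.58×0.56 = -18.3 V < 0.2 V — the active assumption fails.
Re-solve with V_CE = 0.2 V. KCL at the emitter: V_E/R_E = (V_BB−0.7−V_E)/R_B + (V_CC−0.2−V_E)/R_C, giving V_E = 0.499 V.
I_C = (V_CC − 0.2 − V_E)/R_C = (8.6 − 0.499)/10 = 0.81 mA.
Check: I_B = (1.7 − 0.499)/15 = 0.0801 mA, and β·I_B = 12 mA > I_C, confirming saturation.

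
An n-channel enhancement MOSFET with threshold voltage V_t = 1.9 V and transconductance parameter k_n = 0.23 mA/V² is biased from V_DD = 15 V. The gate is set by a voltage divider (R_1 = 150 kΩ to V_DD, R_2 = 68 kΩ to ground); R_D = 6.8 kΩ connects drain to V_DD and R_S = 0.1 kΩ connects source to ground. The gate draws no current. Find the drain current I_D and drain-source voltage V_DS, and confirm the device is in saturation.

V_G = V_DD·R_2/(R_1+R_2) = 15×68/218 = 4.68 V.
Assume saturation: I_D = (k_n/2)(V_GS − V_t)² with V_GS = V_G − I_D·R_S = 4.68 − 0.1·I_D.
Substituting gives 0.00115·I_D² − 1.06·I_D + 0.888 = 0, with roots I_D = 0.835 or 924 mA.
The root I_D = 924 mA gives V_GS = -87.8 V ≤ V_t, so take I_D = 0.835 mA.
Then V_GS = 4.6 V and V_DS = V_DD − I_D(R_D+R_S) = 15 − 0.835×6.9 = 9.24 V.
Saturation requires V_DS ≥ V_GS − V_t = 2.7 V; 9.24 ≥ 2.7 ✓.

I_D ≈ 0.84 mA, V_DS ≈ 9.2 V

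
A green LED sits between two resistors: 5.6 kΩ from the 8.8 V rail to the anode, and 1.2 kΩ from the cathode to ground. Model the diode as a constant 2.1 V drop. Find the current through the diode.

I ≈ 0.99 mA

The two resistors are in series with the diode, so KVL gives 8.8 = I·5.6 + 2.1 + I·1.2.
I = (8.8 − 2.1) / (5.6 + 1.2) kΩ = 6.7 / 6.8 = 0.985 mA.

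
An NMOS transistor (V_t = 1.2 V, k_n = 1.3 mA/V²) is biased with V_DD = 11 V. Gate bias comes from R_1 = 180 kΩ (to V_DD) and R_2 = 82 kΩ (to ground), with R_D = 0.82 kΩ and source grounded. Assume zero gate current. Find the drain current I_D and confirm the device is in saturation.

I_D ≈ 3.3 mA

V_G = V_DD·R_2/(R_1+R_2) = 11×82/262 = 3.44 V. With the source grounded, V_GS = V_G = 3.44 V.
Assume saturation: I_D = (k_n/2)(V_GS − V_t)² = (1.3/2)×(3.44 − 1.2)² = 0.65×2.24² = 3.27 mA.
V_DS = V_DD − I_D·R_D = 11 − 3.27×0.82 = 8.32 V.
Saturation requires V_DS ≥ V_GS − V_t = 2.24 V; 8.32 ≥ 2.24 ✓.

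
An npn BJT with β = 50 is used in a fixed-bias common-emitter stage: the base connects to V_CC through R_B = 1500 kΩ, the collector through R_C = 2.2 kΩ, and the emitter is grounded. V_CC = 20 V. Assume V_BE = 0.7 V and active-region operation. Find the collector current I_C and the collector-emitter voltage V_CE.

I_C ≈ 0.64 mA, V_CE ≈ 19 V

Base loop: V_CC = I_B·R_B + V_BE, so I_B = (20 − 0.7)/1500 kΩ = 0.0129 mA.
In the active region I_C = β·I_B = 50 × 0.0129 = 0.643 mA.
Collector loop: V_CE = V_CC − I_C·R_C = 20 − 0.643×2.2 = 18.6 V.
Since V_CE = 18.6 V > V_CE(sat) ≈ 0.2 V, the transistor is in the active region as assumed.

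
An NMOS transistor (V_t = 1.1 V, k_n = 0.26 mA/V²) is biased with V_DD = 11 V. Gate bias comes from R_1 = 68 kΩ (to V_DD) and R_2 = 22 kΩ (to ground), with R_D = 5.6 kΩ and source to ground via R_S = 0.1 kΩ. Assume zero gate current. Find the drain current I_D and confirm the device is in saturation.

V_G = V_DD·R_2/(R_1+R_2) = 11×22/90 = 2.69 V.
Assume saturation: I_D = (k_n/2)(V_GS − V_t)² with V_GS = V_G − I_D·R_S = 2.69 − 0.1·I_D.
Substituting gives 0.0013·I_D² − 1.04·I_D + 0.328 = 0, with roots I_D = 0.315 or 801 mA.
The root I_D = 801 mA gives V_GS = -77.4 V ≤ V_t, so take I_D = 0.315 mA.
Then V_GS = 2.66 V and V_DS = V_DD − I_D(R_D+R_S) = 11 − 0.315×5.7 = 9.2 V.
Saturation requires V_DS ≥ V_GS − V_t = 1.56 V; 9.2 ≥ 1.56 ✓.

I_D ≈ 0.32 mA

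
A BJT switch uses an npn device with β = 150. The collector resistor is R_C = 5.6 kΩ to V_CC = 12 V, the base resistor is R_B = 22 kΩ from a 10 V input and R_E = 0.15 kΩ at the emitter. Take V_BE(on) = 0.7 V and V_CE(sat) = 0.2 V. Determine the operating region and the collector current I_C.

Assume active: I_B = (10 − 0.7)/(22 + 151×0.15) = 0.208 mA, I_C = β·I_B = 31.2 mA.
Then V_CE = 12 − 31.2×5.6 − 31.5×0.15 = -168 V < 0.2 V — the active assumption fails.
Re-solve with V_CE = 0.2 V. KCL at the emitter: V_E/R_E = (V_BB−0.7−V_E)/R_B + (V_CC−0.2−V_E)/R_C, giving V_E = 0.367 V.
I_C = (V_CC − 0.2 − V_E)/R_C = (11.8 − 0.367)/5.6 = 2.04 mA.
Check: I_B = (9.3 − 0.367)/22 = 0.406 mA, and β·I_B = 60.9 mA > I_C, confirming saturation.

saturation; I_C ≈ 2 mA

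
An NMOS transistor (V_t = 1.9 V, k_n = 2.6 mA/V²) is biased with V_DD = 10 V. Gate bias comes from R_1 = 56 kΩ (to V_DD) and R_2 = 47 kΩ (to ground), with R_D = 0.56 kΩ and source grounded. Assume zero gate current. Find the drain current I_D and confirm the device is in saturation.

I_D ≈ 9.2 mA

V_G = V_DD·R_2/(R_1+R_2) = 10×47/103 = 4.56 V. With the source grounded, V_GS = V_G = 4.56 V.
Assume saturation: I_D = (k_n/2)(V_GS − V_t)² = (2.6/2)×(4.56 − 1.9)² = 1.3×2.66² = 9.22 mA.
V_DS = V_DD − I_D·R_D = 10 − 9.22×0.56 = 4.84 V.
Saturation requires V_DS ≥ V_GS − V_t = 2.66 V; 4.84 ≥ 2.66 ✓.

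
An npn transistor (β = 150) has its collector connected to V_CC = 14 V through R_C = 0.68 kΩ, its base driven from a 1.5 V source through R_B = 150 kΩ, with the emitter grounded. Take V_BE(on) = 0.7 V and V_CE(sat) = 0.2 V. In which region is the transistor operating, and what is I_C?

active; I_C ≈ 0.8 mA

Assume active. Base-emitter loop: I_B = (V_BB − V_BE)/R_B = (1.5 − 0.7)/150 = 0.00533 mA.
I_C = β·I_B = 150×0.00533 = 0.8 mA.
V_CE = V_CC − I_C·R_C = 14 − 0.8×0.68 = 13.5 V > V_CE(sat), so the active-region assumption holds.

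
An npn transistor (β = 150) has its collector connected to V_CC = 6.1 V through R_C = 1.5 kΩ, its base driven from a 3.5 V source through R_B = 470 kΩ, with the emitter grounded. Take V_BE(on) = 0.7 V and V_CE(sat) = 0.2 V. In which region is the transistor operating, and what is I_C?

Assume active. Base-emitter loop: I_B = (V_BB − V_BE)/R_B = (3.5 − 0.7)/470 = 0.00596 mA.
I_C = β·I_B = 150×0.00596 = 0.894 mA.
V_CE = V_CC − I_C·R_C = 6.1 − 0.894×1.5 = 4.76 V > V_CE(sat), so the active-region assumption holds.

active; I_C ≈ 0.89 mA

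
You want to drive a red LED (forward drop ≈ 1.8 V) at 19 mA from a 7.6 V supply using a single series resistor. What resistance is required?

R ≈ 0.31 kΩ

The resistor drops V_S − V_D = 7.6 − 1.8 = 5.8 V at 19 mA.
R = 5.8 V / 19 mA = 0.305 kΩ.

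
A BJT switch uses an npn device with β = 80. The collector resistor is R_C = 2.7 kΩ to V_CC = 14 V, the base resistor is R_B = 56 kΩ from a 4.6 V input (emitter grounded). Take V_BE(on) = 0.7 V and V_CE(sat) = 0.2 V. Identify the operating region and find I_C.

Assume active: I_B = (4.6 − 0.7)/56 = 0.0696 mA, giving I_C = β·I_B = 5.57 mA.
But then V_CE = 14 − 5.57×2.7 = -1.04 V < V_CE(sat) = 0.2 V — impossible in the active region.
So the transistor is saturated. With V_CE = 0.2 V, I_C = (V_CC − 0.2)/R_C = 13.8/2.7 = 5.11 mA.
Check: β·I_B = 5.57 mA > I_C = 5.11 mA, confirming saturation.

saturation; I_C ≈ 5.1 mA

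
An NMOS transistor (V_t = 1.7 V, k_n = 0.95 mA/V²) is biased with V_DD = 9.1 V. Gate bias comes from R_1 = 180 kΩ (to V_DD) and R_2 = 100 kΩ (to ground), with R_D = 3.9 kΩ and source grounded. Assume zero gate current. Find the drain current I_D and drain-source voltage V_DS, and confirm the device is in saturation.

V_G = V_DD·R_2/(R_1+R_2) = 9.1×100/280 = 3.25 V. With the source grounded, V_GS = V_G = 3.25 V.
Assume saturation: I_D = (k_n/2)(V_GS − V_t)² = (0.95/2)×(3.25 − 1.7)² = 0.475×1.55² = 1.14 mA.
V_DS = V_DD − I_D·R_D = 9.1 − 1.14×3.9 = 4.65 V.
Saturation requires V_DS ≥ V_GS − V_t = 1.55 V; 4.65 ≥ 1.55 ✓.

I_D ≈ 1.1 mA, V_DS ≈ 4.6 V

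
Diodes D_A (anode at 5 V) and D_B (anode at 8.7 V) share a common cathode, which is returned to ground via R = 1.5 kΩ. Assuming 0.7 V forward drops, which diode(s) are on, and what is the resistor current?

Only D_B conducts; I_R ≈ 5.3 mA

Assume both conduct. Then node N would need to be at both 5−0.7 = 4.3 V and 8.7−0.7 = 8 V, which is impossible.
Assume only D_B conducts: V_N = 8.7 − 0.7 = 8 V, so I_R = 8/1.5 = 5.33 mA.
Check D_A: its anode-to-cathode voltage is 5 − 8 = -3 V < 0.7 V, so it is off. The assumption is consistent.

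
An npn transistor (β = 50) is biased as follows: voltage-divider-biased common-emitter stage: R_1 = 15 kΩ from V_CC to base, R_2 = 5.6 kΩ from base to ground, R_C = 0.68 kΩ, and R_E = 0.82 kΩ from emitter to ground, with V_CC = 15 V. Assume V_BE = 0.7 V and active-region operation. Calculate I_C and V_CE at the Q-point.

Thevenize the base divider: V_Th = V_CC·R_2/(R_1+R_2) = 15×5.6/20.6 = 4.08 V, R_Th = R_1‖R_2 = 4.08 kΩ.
Base-emitter loop: V_Th = I_B·R_Th + V_BE + (β+1)I_B·R_E, so I_B = (4.08 − 0.7) / (4.08 + 51×0.82) = 0.0736 mA.
I_C = β·I_B = 50×0.0736 = 3.68 mA, and I_E = (β+1)I_B = 3.75 mA.
V_CE = V_CC − I_C·R_C − I_E·R_E = 15 − 3.68×0.68 − 3.75×0.82 = 9.42 V.
V_CE = 9.42 V > 0.2 V confirms active-region operation.

I_C ≈ 3.7 mA, V_CE ≈ 9.4 V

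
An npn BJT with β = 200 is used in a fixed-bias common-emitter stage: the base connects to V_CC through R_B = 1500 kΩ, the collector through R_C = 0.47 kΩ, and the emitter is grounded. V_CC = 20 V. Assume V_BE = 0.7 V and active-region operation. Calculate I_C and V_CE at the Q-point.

Base loop: V_CC = I_B·R_B + V_BE, so I_B = (20 − 0.7)/1500 kΩ = 0.0129 mA.
In the active region I_C = β·I_B = 200 × 0.0129 = 2.57 mA.
Collector loop: V_CE = V_CC − I_C·R_C = 20 − 2.57×0.47 = 18.8 V.
Since V_CE = 18.8 V > V_CE(sat) ≈ 0.2 V, the transistor is in the active region as assumed.

I_C ≈ 2.6 mA, V_CE ≈ 19 V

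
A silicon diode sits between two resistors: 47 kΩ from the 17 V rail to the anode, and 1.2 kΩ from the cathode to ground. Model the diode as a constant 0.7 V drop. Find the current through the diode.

The two resistors are in series with the diode, so KVL gives 17 = I·47 + 0.7 + I·1.2.
I = (17 − 0.7) / (47 + 1.2) kΩ = 16.3 / 48.2 = 0.338 mA.

I ≈ 0.34 mA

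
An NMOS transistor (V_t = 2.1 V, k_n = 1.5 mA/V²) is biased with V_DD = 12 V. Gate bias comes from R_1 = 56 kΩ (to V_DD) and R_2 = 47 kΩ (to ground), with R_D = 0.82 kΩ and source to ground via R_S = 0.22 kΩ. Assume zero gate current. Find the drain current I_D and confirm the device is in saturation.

V_G = V_DD·R_2/(R_1+R_2) = 12×47/103 = 5.48 V.
Assume saturation: I_D = (k_n/2)(V_GS − V_t)² with V_GS = V_G − I_D·R_S = 5.48 − 0.22·I_D.
Substituting gives 0.0363·I_D² − 2.11·I_D + 8.55 = 0, with roots I_D = 4.37 or 53.9 mA.
The root I_D = 53.9 mA gives V_GS = -6.37 V ≤ V_t, so take I_D = 4.37 mA.
Then V_GS = 4.51 V and V_DS = V_DD − I_D(R_D+R_S) = 12 − 4.37×1.04 = 7.45 V.
Saturation requires V_DS ≥ V_GS − V_t = 2.41 V; 7.45 ≥ 2.41 ✓.

I_D ≈ 4.4 mA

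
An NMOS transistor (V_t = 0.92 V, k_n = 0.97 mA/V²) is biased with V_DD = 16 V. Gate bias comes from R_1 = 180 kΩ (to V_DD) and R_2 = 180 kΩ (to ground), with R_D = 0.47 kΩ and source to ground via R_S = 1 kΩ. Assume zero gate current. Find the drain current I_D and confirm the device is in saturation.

V_G = V_DD·R_2/(R_1+R_2) = 16×180/360 = 8 V.
Assume saturation: I_D = (k_n/2)(V_GS − V_t)² with V_GS = V_G − I_D·R_S = 8 − 1·I_D.
Substituting gives 0.485·I_D² − 7.87·I_D + 24.3 = 0, with roots I_D = 4.15 or 12.1 mA.
The root I_D = 12.1 mA gives V_GS = -4.07 V ≤ V_t, so take I_D = 4.15 mA.
Then V_GS = 3.85 V and V_DS = V_DD − I_D(R_D+R_S) = 16 − 4.15×1.47 = 9.89 V.
Saturation requires V_DS ≥ V_GS − V_t = 2.93 V; 9.89 ≥ 2.93 ✓.

I_D ≈ 4.2 mA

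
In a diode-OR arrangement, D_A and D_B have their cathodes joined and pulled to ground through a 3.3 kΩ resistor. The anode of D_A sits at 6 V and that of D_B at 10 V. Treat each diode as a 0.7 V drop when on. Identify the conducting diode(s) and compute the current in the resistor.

Only D_B conducts; I_R ≈ 2.8 mA

Assume both conduct. Then node N would need to be at both 6−0.7 = 5.3 V and 10−0.7 = 9.3 V, which is impossible.
Assume only D_B conducts: V_N = 10 − 0.7 = 9.3 V, so I_R = 9.3/3.3 = 2.82 mA.
Check D_A: its anode-to-cathode voltage is 6 − 9.3 = -3.3 V < 0.7 V, so it is off. The assumption is consistent.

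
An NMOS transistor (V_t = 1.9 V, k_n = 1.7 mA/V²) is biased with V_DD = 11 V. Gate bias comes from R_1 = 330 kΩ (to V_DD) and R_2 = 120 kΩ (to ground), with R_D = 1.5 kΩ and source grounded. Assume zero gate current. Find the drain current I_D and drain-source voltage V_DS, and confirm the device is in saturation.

V_G = V_DD·R_2/(R_1+R_2) = 11×120/450 = 2.93 V. With the source grounded, V_GS = V_G = 2.93 V.
Assume saturation: I_D = (k_n/2)(V_GS − V_t)² = (1.7/2)×(2.93 − 1.9)² = 0.85×1.03² = 0.908 mA.
V_DS = V_DD − I_D·R_D = 11 − 0.908×1.5 = 9.64 V.
Saturation requires V_DS ≥ V_GS − V_t = 1.03 V; 9.64 ≥ 1.03 ✓.

I_D ≈ 0.91 mA, V_DS ≈ 9.6 V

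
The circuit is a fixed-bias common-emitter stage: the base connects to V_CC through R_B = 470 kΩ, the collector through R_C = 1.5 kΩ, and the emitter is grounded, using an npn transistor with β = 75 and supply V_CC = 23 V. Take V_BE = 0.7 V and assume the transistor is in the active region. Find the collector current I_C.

I_C ≈ 3.6 mA

Base loop: V_CC = I_B·R_B + V_BE, so I_B = (23 − 0.7)/470 kΩ = 0.0474 mA.
In the active region I_C = β·I_B = 75 × 0.0474 = 3.56 mA.
Collector loop: V_CE = V_CC − I_C·R_C = 23 − 3.56×1.5 = 17.7 V.
Since V_CE = 17.7 V > V_CE(sat) ≈ 0.2 V, the transistor is in the active region as assumed.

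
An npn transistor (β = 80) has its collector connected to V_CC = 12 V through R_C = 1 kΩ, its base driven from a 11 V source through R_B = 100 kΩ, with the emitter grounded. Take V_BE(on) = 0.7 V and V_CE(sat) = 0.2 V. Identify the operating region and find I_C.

active; I_C ≈ 8.2 mA

Assume active. Base-emitter loop: I_B = (V_BB − V_BE)/R_B = (11 − 0.7)/100 = 0.103 mA.
I_C = β·I_B = 80×0.103 = 8.24 mA.
V_CE = V_CC − I_C·R_C = 12 − 8.24×1 = 3.76 V > V_CE(sat), so the active-region assumption holds.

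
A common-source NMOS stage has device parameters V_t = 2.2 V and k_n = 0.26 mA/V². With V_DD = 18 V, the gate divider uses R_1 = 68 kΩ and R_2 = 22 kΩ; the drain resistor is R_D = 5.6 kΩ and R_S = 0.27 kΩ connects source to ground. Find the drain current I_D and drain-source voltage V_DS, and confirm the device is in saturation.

V_G = V_DD·R_2/(R_1+R_2) = 18×22/90 = 4.4 V.
Assume saturation: I_D = (k_n/2)(V_GS − V_t)² with V_GS = V_G − I_D·R_S = 4.4 − 0.27·I_D.
Substituting gives 0.00948·I_D² − 1.15·I_D + 0.629 = 0, with roots I_D = 0.547 or 121 mA.
The root I_D = 121 mA gives V_GS = -28.3 V ≤ V_t, so take I_D = 0.547 mA.
Then V_GS = 4.25 V and V_DS = V_DD − I_D(R_D+R_S) = 18 − 0.547×5.87 = 14.8 V.
Saturation requires V_DS ≥ V_GS − V_t = 2.05 V; 14.8 ≥ 2.05 ✓.

I_D ≈ 0.55 mA, V_DS ≈ 15 V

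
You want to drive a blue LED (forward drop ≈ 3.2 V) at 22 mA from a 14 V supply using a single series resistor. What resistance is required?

The resistor drops V_S − V_D = 14 − 3.2 = 10.8 V at 22 mA.
R = 10.8 V / 22 mA = 0.491 kΩ.

R ≈ 0.49 kΩ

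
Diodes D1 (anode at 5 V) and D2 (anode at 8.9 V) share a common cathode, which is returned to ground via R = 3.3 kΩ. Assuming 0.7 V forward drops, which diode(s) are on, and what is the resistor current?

Only D2 conducts; I_R ≈ 2.5 mA

Assume both conduct. Then node N would need to be at both 5−0.7 = 4.3 V and 8.9−0.7 = 8.2 V, which is impossible.
Assume only D2 conducts: V_N = 8.9 − 0.7 = 8.2 V, so I_R = 8.2/3.3 = 2.48 mA.
Check D1: its anode-to-cathode voltage is 5 − 8.2 = -3.2 V < 0.7 V, so it is off. The assumption is consistent.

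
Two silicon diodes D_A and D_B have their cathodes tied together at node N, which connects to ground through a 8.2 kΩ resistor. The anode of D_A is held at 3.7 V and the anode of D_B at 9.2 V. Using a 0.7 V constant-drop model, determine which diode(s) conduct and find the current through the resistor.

Only D_B conducts; I_R ≈ 1 mA

Assume both conduct. Then node N would need to be at both 3.7−0.7 = 3 V and 9.2−0.7 = 8.5 V, which is impossible.
Assume only D_B conducts: V_N = 9.2 − 0.7 = 8.5 V, so I_R = 8.5/8.2 = 1.04 mA.
Check D_A: its anode-to-cathode voltage is 3.7 − 8.5 = -4.8 V < 0.7 V, so it is off. The assumption is consistent.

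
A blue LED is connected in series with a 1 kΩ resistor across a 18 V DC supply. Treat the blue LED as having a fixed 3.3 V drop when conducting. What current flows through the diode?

KVL around the loop: 18 = V_D + I·R = 3.3 + I × 1 kΩ.
So I = (18 − 3.3) / 1 kΩ = 14.7 / 1 = 14.7 mA.

I ≈ 15 mA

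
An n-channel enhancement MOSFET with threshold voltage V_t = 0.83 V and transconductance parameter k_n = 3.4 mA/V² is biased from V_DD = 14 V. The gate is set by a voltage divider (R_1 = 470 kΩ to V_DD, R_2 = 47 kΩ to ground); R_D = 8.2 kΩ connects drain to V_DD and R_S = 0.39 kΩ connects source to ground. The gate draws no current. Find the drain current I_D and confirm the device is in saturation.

V_G = V_DD·R_2/(R_1+R_2) = 14×47/517 = 1.27 V.
Assume saturation: I_D = (k_n/2)(V_GS − V_t)² with V_GS = V_G − I_D·R_S = 1.27 − 0.39·I_D.
Substituting gives 0.259·I_D² − 1.59·I_D + 0.333 = 0, with roots I_D = 0.218 or 5.92 mA.
The root I_D = 5.92 mA gives V_GS = -1.04 V ≤ V_t, so take I_D = 0.218 mA.
Then V_GS = 1.19 V and V_DS = V_DD − I_D(R_D+R_S) = 14 − 0.218×8.59 = 12.1 V.
Saturation requires V_DS ≥ V_GS − V_t = 0.358 V; 12.1 ≥ 0.358 ✓.

I_D ≈ 0.22 mA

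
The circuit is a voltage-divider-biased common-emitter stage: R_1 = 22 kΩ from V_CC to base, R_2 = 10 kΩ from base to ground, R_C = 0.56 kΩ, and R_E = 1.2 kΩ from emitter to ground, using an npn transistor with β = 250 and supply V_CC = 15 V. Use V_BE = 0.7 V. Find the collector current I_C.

Thevenize the base divider: V_Th = V_CC·R_2/(R_1+R_2) = 15×10/32 = 4.69 V, R_Th = R_1‖R_2 = 6.88 kΩ.
Base-emitter loop: V_Th = I_B·R_Th + V_BE + (β+1)I_B·R_E, so I_B = (4.69 − 0.7) / (6.88 + 251×1.2) = 0.0129 mA.
I_C = β·I_B = 250×0.0129 = 3.24 mA, and I_E = (β+1)I_B = 3.25 mA.
V_CE = V_CC − I_C·R_C − I_E·R_E = 15 − 3.24×0.56 − 3.25×1.2 = 9.29 V.
V_CE = 9.29 V > 0.2 V confirms active-region operation.

I_C ≈ 3.2 mA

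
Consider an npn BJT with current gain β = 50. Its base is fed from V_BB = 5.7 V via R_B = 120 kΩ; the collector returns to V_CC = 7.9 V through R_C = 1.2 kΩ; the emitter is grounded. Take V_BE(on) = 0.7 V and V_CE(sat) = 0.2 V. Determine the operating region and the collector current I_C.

active; I_C ≈ 2.1 mA

Assume active. Base-emitter loop: I_B = (V_BB − V_BE)/R_B = (5.7 − 0.7)/120 = 0.0417 mA.
I_C = β·I_B = 50×0.0417 = 2.08 mA.
V_CE = V_CC − I_C·R_C = 7.9 − 2.08×1.2 = 5.4 V > V_CE(sat), so the active-region assumption holds.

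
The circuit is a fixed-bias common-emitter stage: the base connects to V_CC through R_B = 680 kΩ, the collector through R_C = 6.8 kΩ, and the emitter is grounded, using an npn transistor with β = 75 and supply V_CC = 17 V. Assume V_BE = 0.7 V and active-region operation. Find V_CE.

Base loop: V_CC = I_B·R_B + V_BE, so I_B = (17 − 0.7)/680 kΩ = 0.024 mA.
In the active region I_C = β·I_B = 75 × 0.024 = 1.8 mA.
Collector loop: V_CE = V_CC − I_C·R_C = 17 − 1.8×6.8 = 4.78 V.
Since V_CE = 4.78 V > V_CE(sat) ≈ 0.2 V, the transistor is in the active region as assumed.

V_CE ≈ 4.8 V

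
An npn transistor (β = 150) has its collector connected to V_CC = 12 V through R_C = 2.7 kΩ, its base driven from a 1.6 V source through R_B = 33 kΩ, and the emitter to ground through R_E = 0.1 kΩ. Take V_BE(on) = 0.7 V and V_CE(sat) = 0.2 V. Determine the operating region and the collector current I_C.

active; I_C ≈ 2.8 mA

Assume active. Base-emitter loop: I_B = (V_BB − V_BE)/(R_B + (β+1)R_E) = (1.6 − 0.7)/(33 + 151×0.1) = 0.0187 mA.
I_C = β·I_B = 150×0.0187 = 2.81 mA.
V_CE = V_CC − I_C·R_C − I_E·R_E = 12 − 2.81×2.7 − 2.83×0.1 = 4.14 V > V_CE(sat), so the active-region assumption holds.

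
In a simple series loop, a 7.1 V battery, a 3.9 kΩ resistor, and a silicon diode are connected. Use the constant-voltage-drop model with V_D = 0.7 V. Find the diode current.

I ≈ 1.6 mA

KVL around the loop: 7.1 = V_D + I·R = 0.7 + I × 3.9 kΩ.
So I = (7.1 − 0.7) / 3.9 kΩ = 6.4 / 3.9 = 1.64 mA.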